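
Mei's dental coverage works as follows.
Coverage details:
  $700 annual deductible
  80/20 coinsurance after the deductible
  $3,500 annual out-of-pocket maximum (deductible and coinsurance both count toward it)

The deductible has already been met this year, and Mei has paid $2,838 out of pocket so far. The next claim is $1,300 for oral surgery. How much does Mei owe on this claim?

$260

With the deductible met, the entire $1,300 is subject to coinsurance.
Patient's 20% share of $1,300 is $260.
Total out-of-pocket so far would be $2,838 + $260 = $3,098, below the $3,500 cap — no reduction.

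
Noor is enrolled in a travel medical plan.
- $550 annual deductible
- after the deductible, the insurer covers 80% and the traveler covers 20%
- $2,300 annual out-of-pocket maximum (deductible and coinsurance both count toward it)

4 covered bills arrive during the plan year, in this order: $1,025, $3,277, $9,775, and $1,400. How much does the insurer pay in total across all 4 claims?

$13,177

#1 ($1,025): $550 finishes the deductible; $475 goes to coinsurance; 20% of $475 = $95. Traveler owes $645 (running OOP $645). Insurer: $1,025 − $645 = $380.
#2 ($3,277): deductible met; 20% of $3,277 = $655.40. Traveler owes $655.40 (running OOP $1,300.40). Insurer: $3,277 − $655.40 = $2,621.60.
#3 ($9,775): deductible already satisfied, so traveler's share is 20% × $9,775 = $1,955. Adding that to $1,300.40 gives $3,255.40, past the $2,300 cap; traveler pays only $2,300 − $1,300.40 = $999.60. Plan pays $9,775 − $999.60 = $8,775.40.
#4 ($1,400): 20% coinsurance on $1,400 = $280. That would push OOP to $2,580, over the $2,300 cap, so traveler pays $2,300 − $2,300 = $0. Insurer: $1,400 − $0 = $1,400.
Insurer total = bills − traveler's total = $15,477 − $2,300 = $13,177.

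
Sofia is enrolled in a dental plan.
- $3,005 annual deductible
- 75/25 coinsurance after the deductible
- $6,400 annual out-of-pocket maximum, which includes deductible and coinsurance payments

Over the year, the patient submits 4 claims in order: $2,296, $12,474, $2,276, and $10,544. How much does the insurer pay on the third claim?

$1,822.25

Bill 1, $2,296: entire amount goes to the deductible. Cost to patient: $2,296. OOP to date $2,296. Plan pays $2,296 − $2,296 = $0.
Bill 2, $12,474: $709 to deductible, leaving $11,765; patient's 25% is $2,941.25. Cost to patient: $3,650.25. OOP to date $5,946.25. Insurer: $12,474 − $3,650.25 = $8,823.75.
Bill 3, $2,276: 25% coinsurance on $2,276 = $569. That would push OOP to $6,515.25, over the $6,400 cap, so patient pays $6,400 − $5,946.25 = $453.75. Plan pays $2,276 − $453.75 = $1,822.25.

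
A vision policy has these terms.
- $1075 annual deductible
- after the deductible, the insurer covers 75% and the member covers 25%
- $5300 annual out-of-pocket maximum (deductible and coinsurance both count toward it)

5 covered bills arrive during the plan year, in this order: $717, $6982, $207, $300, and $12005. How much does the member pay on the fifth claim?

$2442.25

#1 ($717): entire amount goes to the deductible. Member owes $717 (running OOP $717).
#2 ($6982): $358 finishes the deductible; $6624 goes to coinsurance; member's 25% is $1656. Member pays $2014; OOP now $2731.
#3 ($207): deductible already satisfied, so member's share is 25% × $207 = $51.75. Cost to member: $51.75. OOP to date $2782.75.
#4 ($300): deductible met; 25% of $300 = $75. Cost to member: $75. OOP to date $2857.75.
#5 ($12005): deductible met; 25% of $12005 = $3001.25. That would push OOP to $5859, over the $5300 cap, so member pays $5300 − $2857.75 = $2442.25.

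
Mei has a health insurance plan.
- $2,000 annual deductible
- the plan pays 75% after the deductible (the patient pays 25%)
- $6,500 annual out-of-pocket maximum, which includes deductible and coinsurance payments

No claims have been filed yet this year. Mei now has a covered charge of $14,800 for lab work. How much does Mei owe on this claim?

The full $2,000 deductible is still open; $2,000 of this bill applies to it.
After the $2,000 deductible portion, $14,800 − $2,000 = $12,800 is subject to coinsurance.
Patient's 25% share of $12,800 is $3,200.
That puts the patient's cost at $2,000 + $3,200 = $5,200 before any cap.
Cumulative spending $0 + $5,200 = $5,200 stays under the $6,500 maximum.

$5,200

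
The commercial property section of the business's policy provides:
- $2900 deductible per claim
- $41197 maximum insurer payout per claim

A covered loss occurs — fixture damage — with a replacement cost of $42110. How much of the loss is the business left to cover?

$2900

Subtract the deductible: $42110 − $2900 = $39210.
$39210 is within the $41197 limit, so the insurer pays $39210.
Out of pocket: $42110 − $39210 = $2900.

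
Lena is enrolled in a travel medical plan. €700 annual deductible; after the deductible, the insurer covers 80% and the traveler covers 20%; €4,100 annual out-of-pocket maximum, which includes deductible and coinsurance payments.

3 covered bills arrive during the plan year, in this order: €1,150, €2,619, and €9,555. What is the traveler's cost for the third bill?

€1,911

Bill 1, €1,150: €700 finishes the deductible; €450 goes to coinsurance; coinsurance €450 × 20% = €90. Cost to traveler: €790. OOP to date €790.
Bill 2, €2,619: deductible met; 20% of €2,619 = €523.80. Traveler owes €523.80 (running OOP €1,313.80).
Bill 3, €9,555: deductible already satisfied, so traveler's share is 20% × €9,555 = €1,911. Cost to traveler: €1,911. OOP to date €3,224.80.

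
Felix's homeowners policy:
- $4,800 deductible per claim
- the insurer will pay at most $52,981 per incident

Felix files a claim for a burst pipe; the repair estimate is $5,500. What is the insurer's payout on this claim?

Less the $4,800 deductible: $5,500 − $4,800 = $700.
That's under the $52,981 cap, so the insurer reimburses the full $700.

$700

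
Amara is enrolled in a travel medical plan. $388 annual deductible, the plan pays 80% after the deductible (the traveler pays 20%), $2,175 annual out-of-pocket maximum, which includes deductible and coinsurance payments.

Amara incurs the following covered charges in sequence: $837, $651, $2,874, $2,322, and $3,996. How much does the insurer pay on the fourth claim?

$1,857.60

Claim 1 ($837): $388 to deductible, leaving $449; traveler's 20% is $89.80. Cost to traveler: $477.80. OOP to date $477.80. Insurer: $837 − $477.80 = $359.20.
Claim 2 ($651): deductible already satisfied, so traveler's share is 20% × $651 = $130.20. Cost to traveler: $130.20. OOP to date $608. Insurer: $651 − $130.20 = $520.80.
Claim 3 ($2,874): deductible met; 20% of $2,874 = $574.80. Cost to traveler: $574.80. OOP to date $1,182.80. Plan pays $2,874 − $574.80 = $2,299.20.
Claim 4 ($2,322): 20% coinsurance on $2,322 = $464.40. Traveler pays $464.40; OOP now $1,647.20. Insurer: $2,322 − $464.40 = $1,857.60.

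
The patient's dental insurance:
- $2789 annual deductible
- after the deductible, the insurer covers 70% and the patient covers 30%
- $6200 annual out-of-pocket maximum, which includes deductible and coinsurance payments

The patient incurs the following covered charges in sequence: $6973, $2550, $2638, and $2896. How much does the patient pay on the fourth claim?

$599.40

Claim 1 ($6973): $2789 to deductible, leaving $4184; coinsurance $4184 × 30% = $1255.20. Patient owes $4044.20 (running OOP $4044.20).
Claim 2 ($2550): deductible met; 30% of $2550 = $765. Patient pays $765; OOP now $4809.20.
Claim 3 ($2638): deductible met; 30% of $2638 = $791.40. Patient owes $791.40 (running OOP $5600.60).
Claim 4 ($2896): deductible already satisfied, so patient's share is 30% × $2896 = $868.80. Adding that to $5600.60 gives $6469.40, past the $6200 cap; patient pays only $6200 − $5600.60 = $599.40.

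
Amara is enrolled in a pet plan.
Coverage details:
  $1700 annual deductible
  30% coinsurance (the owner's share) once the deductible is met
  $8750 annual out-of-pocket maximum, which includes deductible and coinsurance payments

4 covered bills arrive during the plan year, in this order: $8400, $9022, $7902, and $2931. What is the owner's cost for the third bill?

Claim 1 — $8400: deductible takes $1700, $6700 remains; coinsurance $6700 × 30% = $2010. Owner owes $3710 (running OOP $3710).
Claim 2 — $9022: 30% coinsurance on $9022 = $2706.60. Cost to owner: $2706.60. OOP to date $6416.60.
Claim 3 — $7902: deductible met; 30% of $7902 = $2370.60. That would push OOP to $8787.20, over the $8750 cap, so owner pays $8750 − $6416.60 = $2333.40.

$2333.40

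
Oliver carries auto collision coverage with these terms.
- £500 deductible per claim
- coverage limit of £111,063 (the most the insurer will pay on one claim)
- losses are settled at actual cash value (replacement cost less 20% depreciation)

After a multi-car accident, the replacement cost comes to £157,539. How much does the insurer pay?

Depreciate 20%: the covered value is £157,539 × 0.8 = £126,031.20.
After the deductible, £126,031.20 − £500 = £125,531.20 remains.
Since £125,531.20 > £111,063, the payout is capped at £111,063.

£111,063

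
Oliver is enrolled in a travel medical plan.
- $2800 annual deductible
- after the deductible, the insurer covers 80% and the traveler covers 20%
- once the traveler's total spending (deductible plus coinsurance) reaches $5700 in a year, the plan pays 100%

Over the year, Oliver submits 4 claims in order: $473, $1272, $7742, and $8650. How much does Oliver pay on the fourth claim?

Claim 1 — $473: fully absorbed by the deductible. Traveler owes $473 (running OOP $473).
Claim 2 — $1272: fully absorbed by the deductible. Traveler pays $1272; OOP now $1745.
Claim 3 — $7742: deductible takes $1055, $6687 remains; 20% of $6687 = $1337.40. Cost to traveler: $2392.40. OOP to date $4137.40.
Claim 4 — $8650: deductible already satisfied, so traveler's share is 20% × $8650 = $1730. That would push OOP to $5867.40, over the $5700 cap, so traveler pays $5700 − $4137.40 = $1562.60.

$1562.60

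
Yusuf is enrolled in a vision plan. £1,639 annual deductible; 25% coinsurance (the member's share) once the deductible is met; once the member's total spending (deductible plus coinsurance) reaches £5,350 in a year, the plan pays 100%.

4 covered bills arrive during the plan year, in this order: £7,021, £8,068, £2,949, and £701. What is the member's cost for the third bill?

£348.50

Claim 1 — £7,021: £1,639 finishes the deductible; £5,382 goes to coinsurance; 25% of £5,382 = £1,345.50. Cost to member: £2,984.50. OOP to date £2,984.50.
Claim 2 — £8,068: deductible met; 25% of £8,068 = £2,017. Member owes £2,017 (running OOP £5,001.50).
Claim 3 — £2,949: deductible met; 25% of £2,949 = £737.25. OOP would hit £5,738.75 > £5,350, so the cap limits the member to £5,350 − £5,001.50 = £348.50.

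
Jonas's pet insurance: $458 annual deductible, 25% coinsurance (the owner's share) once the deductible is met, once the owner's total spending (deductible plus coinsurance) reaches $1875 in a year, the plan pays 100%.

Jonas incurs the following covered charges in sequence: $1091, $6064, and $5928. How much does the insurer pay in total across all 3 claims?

$11208

Claim 1 — $1091: $458 finishes the deductible; $633 goes to coinsurance; owner's 25% is $158.25. Cost to owner: $616.25. OOP to date $616.25. Insurer: $1091 − $616.25 = $474.75.
Claim 2 — $6064: deductible already satisfied, so owner's share is 25% × $6064 = $1516. That would push OOP to $2132.25, over the $1875 cap, so owner pays $1875 − $616.25 = $1258.75. Plan pays $6064 − $1258.75 = $4805.25.
Claim 3 — $5928: deductible met; 25% of $5928 = $1482. OOP would hit $3357 > $1875, so the cap limits the owner to $1875 − $1875 = $0. Insurer: $5928 − $0 = $5928.
Insurer total: $474.75 + $4805.25 + $5928 = $11208.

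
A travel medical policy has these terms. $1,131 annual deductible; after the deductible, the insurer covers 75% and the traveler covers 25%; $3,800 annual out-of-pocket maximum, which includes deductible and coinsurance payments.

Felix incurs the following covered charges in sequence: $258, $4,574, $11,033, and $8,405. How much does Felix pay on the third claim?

$1,743.75

Bill 1, $258: all of it applies to the deductible. Traveler owes $258 (running OOP $258).
Bill 2, $4,574: $873 finishes the deductible; $3,701 goes to coinsurance; traveler's 25% is $925.25. Traveler pays $1,798.25; OOP now $2,056.25.
Bill 3, $11,033: deductible met; 25% of $11,033 = $2,758.25. Adding that to $2,056.25 gives $4,814.50, past the $3,800 cap; traveler pays only $3,800 − $2,056.25 = $1,743.75.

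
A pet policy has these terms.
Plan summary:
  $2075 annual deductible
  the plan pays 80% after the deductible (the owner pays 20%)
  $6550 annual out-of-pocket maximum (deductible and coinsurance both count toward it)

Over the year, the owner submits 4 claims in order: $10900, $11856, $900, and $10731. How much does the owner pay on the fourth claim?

$158.80

Bill 1, $10900: deductible takes $2075, $8825 remains; 20% of $8825 = $1765. Owner owes $3840 (running OOP $3840).
Bill 2, $11856: deductible met; 20% of $11856 = $2371.20. Owner pays $2371.20; OOP now $6211.20.
Bill 3, $900: deductible already satisfied, so owner's share is 20% × $900 = $180. Owner pays $180; OOP now $6391.20.
Bill 4, $10731: deductible met; 20% of $10731 = $2146.20. That would push OOP to $8537.40, over the $6550 cap, so owner pays $6550 − $6391.20 = $158.80.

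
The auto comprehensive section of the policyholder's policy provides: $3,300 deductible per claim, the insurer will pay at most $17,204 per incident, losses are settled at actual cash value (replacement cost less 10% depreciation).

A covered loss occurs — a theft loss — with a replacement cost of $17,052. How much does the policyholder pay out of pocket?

$5,005.20

Actual cash value after 10% depreciation: $17,052 × 90% = $15,346.80.
Subtract the deductible: $15,346.80 − $3,300 = $12,046.80.
That's under the $17,204 cap, so the insurer reimburses the full $12,046.80.
The policyholder bears the rest of the original loss: $17,052 − $12,046.80 = $5,005.20.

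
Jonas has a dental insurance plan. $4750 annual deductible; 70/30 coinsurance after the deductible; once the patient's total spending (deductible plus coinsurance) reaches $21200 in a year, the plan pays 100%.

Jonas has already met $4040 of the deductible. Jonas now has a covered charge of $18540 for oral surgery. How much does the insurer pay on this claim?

$12481

Remaining deductible: $4750 − $4040 = $710.
The remaining $17830 (= $18540 − $710) moves to coinsurance.
Patient's 30% share of $17830 is $5349.
Patient responsibility before any cap: $710 + $5349 = $6059.
Total out-of-pocket so far would be $4040 + $6059 = $10099, below the $21200 cap — no reduction.
The plan picks up $18540 − $6059 = $12481.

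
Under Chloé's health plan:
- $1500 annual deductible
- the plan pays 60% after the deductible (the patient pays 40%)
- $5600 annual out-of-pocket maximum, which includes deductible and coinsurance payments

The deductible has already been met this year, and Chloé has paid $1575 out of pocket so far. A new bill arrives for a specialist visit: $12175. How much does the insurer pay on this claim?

$8150

The deductible is already satisfied, so the full bill goes to coinsurance.
40% of $12175 = $4870 falls to the patient.
That would bring total out-of-pocket to $6445, past the $5600 cap. The patient is capped at $5600 − $1575 = $4025 on this claim.
The insurer covers the remainder: $12175 − $4025 = $8150.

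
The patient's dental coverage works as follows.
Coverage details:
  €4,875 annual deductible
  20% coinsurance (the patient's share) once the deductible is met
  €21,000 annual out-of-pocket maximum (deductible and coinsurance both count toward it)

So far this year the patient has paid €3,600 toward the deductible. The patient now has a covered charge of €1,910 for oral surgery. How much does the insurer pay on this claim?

€508

€3,600 of the €4,875 deductible is already met, leaving €1,275.
The remaining €635 (= €1,910 − €1,275) moves to coinsurance.
Coinsurance: €635 × 20% = €127.
That puts the patient's cost at €1,275 + €127 = €1,402 before any cap.
Year-to-date out-of-pocket becomes €3,600 + €1,402 = €5,002, still under the €21,000 maximum, so no cap applies.
Insurer pays the balance: €1,910 − €1,402 = €508.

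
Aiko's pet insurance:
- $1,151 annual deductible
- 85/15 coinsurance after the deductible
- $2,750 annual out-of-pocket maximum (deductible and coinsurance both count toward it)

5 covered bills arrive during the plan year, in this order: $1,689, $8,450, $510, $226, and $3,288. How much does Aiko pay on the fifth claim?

$140.40

Bill 1, $1,689: deductible takes $1,151, $538 remains; 15% of $538 = $80.70. Cost to owner: $1,231.70. OOP to date $1,231.70.
Bill 2, $8,450: 15% coinsurance on $8,450 = $1,267.50. Owner owes $1,267.50 (running OOP $2,499.20).
Bill 3, $510: deductible already satisfied, so owner's share is 15% × $510 = $76.50. Owner pays $76.50; OOP now $2,575.70.
Bill 4, $226: deductible met; 15% of $226 = $33.90. Owner owes $33.90 (running OOP $2,609.60).
Bill 5, $3,288: deductible met; 15% of $3,288 = $493.20. Adding that to $2,609.60 gives $3,102.80, past the $2,750 cap; owner pays only $2,750 − $2,609.60 = $140.40.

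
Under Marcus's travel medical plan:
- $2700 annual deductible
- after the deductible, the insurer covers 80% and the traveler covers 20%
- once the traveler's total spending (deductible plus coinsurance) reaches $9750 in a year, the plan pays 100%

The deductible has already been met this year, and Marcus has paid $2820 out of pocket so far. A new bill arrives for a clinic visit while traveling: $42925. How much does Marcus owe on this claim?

$6930

With the deductible met, the entire $42925 is subject to coinsurance.
Coinsurance: $42925 × 20% = $8585.
That would bring total out-of-pocket to $11405, past the $9750 cap. The traveler is capped at $9750 − $2820 = $6930 on this claim.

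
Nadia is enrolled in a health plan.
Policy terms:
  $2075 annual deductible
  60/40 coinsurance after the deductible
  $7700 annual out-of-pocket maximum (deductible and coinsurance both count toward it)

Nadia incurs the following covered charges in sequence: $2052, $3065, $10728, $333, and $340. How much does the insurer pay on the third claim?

$6436.80

Claim 1 — $2052: fully absorbed by the deductible. Cost to patient: $2052. OOP to date $2052. Plan pays $2052 − $2052 = $0.
Claim 2 — $3065: deductible takes $23, $3042 remains; patient's 40% is $1216.80. Patient pays $1239.80; OOP now $3291.80. Plan pays $3065 − $1239.80 = $1825.20.
Claim 3 — $10728: 40% coinsurance on $10728 = $4291.20. Patient pays $4291.20; OOP now $7583. Insurer: $10728 − $4291.20 = $6436.80.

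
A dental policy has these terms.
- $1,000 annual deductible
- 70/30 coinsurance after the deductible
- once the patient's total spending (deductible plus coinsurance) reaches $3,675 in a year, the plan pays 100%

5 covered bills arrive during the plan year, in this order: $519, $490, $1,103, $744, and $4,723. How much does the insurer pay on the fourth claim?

#1 ($519): entire amount goes to the deductible. Patient owes $519 (running OOP $519). Insurer: $519 − $519 = $0.
#2 ($490): $481 finishes the deductible; $9 goes to coinsurance; patient's 30% is $2.70. Patient owes $483.70 (running OOP $1,002.70). Insurer: $490 − $483.70 = $6.30.
#3 ($1,103): deductible already satisfied, so patient's share is 30% × $1,103 = $330.90. Patient owes $330.90 (running OOP $1,333.60). Plan pays $1,103 − $330.90 = $772.10.
#4 ($744): deductible met; 30% of $744 = $223.20. Patient pays $223.20; OOP now $1,556.80. Insurer: $744 − $223.20 = $520.80.

$520.80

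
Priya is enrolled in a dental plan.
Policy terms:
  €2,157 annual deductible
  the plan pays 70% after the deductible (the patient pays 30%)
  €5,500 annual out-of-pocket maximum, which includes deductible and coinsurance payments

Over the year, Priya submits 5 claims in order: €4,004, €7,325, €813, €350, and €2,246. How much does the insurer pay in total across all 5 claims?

€9,238

Claim 1 (€4,004): deductible takes €2,157, €1,847 remains; 30% of €1,847 = €554.10. Patient owes €2,711.10 (running OOP €2,711.10). Plan pays €4,004 − €2,711.10 = €1,292.90.
Claim 2 (€7,325): deductible met; 30% of €7,325 = €2,197.50. Patient owes €2,197.50 (running OOP €4,908.60). Plan pays €7,325 − €2,197.50 = €5,127.50.
Claim 3 (€813): deductible already satisfied, so patient's share is 30% × €813 = €243.90. Cost to patient: €243.90. OOP to date €5,152.50. Insurer: €813 − €243.90 = €569.10.
Claim 4 (€350): deductible met; 30% of €350 = €105. Patient owes €105 (running OOP €5,257.50). Insurer: €350 − €105 = €245.
Claim 5 (€2,246): deductible met; 30% of €2,246 = €673.80. Adding that to €5,257.50 gives €5,931.30, past the €5,500 cap; patient pays only €5,500 − €5,257.50 = €242.50. Insurer: €2,246 − €242.50 = €2,003.50.
Insurer total = bills − patient's total = €14,738 − €5,500 = €9,238.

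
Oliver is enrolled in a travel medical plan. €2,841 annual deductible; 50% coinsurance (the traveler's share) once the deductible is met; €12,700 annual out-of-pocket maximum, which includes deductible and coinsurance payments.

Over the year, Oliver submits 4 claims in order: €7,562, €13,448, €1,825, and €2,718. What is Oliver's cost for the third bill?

€774.50

Bill 1, €7,562: deductible takes €2,841, €4,721 remains; traveler's 50% is €2,360.50. Cost to traveler: €5,201.50. OOP to date €5,201.50.
Bill 2, €13,448: 50% coinsurance on €13,448 = €6,724. Cost to traveler: €6,724. OOP to date €11,925.50.
Bill 3, €1,825: deductible met; 50% of €1,825 = €912.50. That would push OOP to €12,838, over the €12,700 cap, so traveler pays €12,700 − €11,925.50 = €774.50.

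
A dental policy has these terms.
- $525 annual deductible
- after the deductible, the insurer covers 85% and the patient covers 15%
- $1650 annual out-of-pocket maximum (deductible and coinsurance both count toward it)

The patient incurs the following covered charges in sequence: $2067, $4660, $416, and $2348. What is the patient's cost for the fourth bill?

#1 ($2067): $525 to deductible, leaving $1542; patient's 15% is $231.30. Patient owes $756.30 (running OOP $756.30).
#2 ($4660): deductible met; 15% of $4660 = $699. Patient owes $699 (running OOP $1455.30).
#3 ($416): 15% coinsurance on $416 = $62.40. Cost to patient: $62.40. OOP to date $1517.70.
#4 ($2348): deductible met; 15% of $2348 = $352.20. OOP would hit $1869.90 > $1650, so the cap limits the patient to $1650 − $1517.70 = $132.30.

$132.30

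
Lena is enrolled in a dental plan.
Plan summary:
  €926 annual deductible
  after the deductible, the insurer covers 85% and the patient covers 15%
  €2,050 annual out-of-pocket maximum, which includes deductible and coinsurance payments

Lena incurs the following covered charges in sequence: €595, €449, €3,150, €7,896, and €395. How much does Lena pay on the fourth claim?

Claim 1 (€595): fully absorbed by the deductible. Patient owes €595 (running OOP €595).
Claim 2 (€449): €331 to deductible, leaving €118; 15% of €118 = €17.70. Cost to patient: €348.70. OOP to date €943.70.
Claim 3 (€3,150): deductible met; 15% of €3,150 = €472.50. Cost to patient: €472.50. OOP to date €1,416.20.
Claim 4 (€7,896): deductible already satisfied, so patient's share is 15% × €7,896 = €1,184.40. Adding that to €1,416.20 gives €2,600.60, past the €2,050 cap; patient pays only €2,050 − €1,416.20 = €633.80.

€633.80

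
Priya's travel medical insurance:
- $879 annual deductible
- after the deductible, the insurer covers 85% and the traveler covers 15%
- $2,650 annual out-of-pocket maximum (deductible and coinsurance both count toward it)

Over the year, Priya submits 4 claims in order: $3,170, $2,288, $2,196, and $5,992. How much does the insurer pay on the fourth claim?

$5,237.25

Bill 1, $3,170: deductible takes $879, $2,291 remains; coinsurance $2,291 × 15% = $343.65. Cost to traveler: $1,222.65. OOP to date $1,222.65. Insurer: $3,170 − $1,222.65 = $1,947.35.
Bill 2, $2,288: deductible met; 15% of $2,288 = $343.20. Cost to traveler: $343.20. OOP to date $1,565.85. Insurer: $2,288 − $343.20 = $1,944.80.
Bill 3, $2,196: 15% coinsurance on $2,196 = $329.40. Cost to traveler: $329.40. OOP to date $1,895.25. Insurer: $2,196 − $329.40 = $1,866.60.
Bill 4, $5,992: deductible already satisfied, so traveler's share is 15% × $5,992 = $898.80. That would push OOP to $2,794.05, over the $2,650 cap, so traveler pays $2,650 − $1,895.25 = $754.75. Insurer: $5,992 − $754.75 = $5,237.25.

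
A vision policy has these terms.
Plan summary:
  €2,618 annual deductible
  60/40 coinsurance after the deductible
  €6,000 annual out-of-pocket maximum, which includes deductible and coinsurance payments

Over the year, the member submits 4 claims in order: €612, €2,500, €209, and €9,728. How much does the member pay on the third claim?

€83.60

Claim 1 (€612): entire amount goes to the deductible. Member pays €612; OOP now €612.
Claim 2 (€2,500): €2,006 finishes the deductible; €494 goes to coinsurance; 40% of €494 = €197.60. Member pays €2,203.60; OOP now €2,815.60.
Claim 3 (€209): 40% coinsurance on €209 = €83.60. Member owes €83.60 (running OOP €2,899.20).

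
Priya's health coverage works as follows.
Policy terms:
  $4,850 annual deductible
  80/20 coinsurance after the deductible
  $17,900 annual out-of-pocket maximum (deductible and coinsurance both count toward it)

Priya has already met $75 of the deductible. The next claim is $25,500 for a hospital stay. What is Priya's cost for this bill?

$75 of the $4,850 deductible is already met, leaving $4,775.
That leaves $25,500 − $4,775 = $20,725 for coinsurance.
Patient's 20% share of $20,725 is $4,145.
That puts the patient's cost at $4,775 + $4,145 = $8,920 before any cap.
Total out-of-pocket so far would be $75 + $8,920 = $8,995, below the $17,900 cap — no reduction.

$8,920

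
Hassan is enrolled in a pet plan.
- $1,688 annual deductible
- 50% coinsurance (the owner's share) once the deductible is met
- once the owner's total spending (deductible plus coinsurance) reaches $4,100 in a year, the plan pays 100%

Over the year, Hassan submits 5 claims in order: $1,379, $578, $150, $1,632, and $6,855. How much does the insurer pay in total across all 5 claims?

$6,494

#1 ($1,379): all of it applies to the deductible. Owner pays $1,379; OOP now $1,379. Plan pays $1,379 − $1,379 = $0.
#2 ($578): deductible takes $309, $269 remains; coinsurance $269 × 50% = $134.50. Owner pays $443.50; OOP now $1,822.50. Plan pays $578 − $443.50 = $134.50.
#3 ($150): deductible already satisfied, so owner's share is 50% × $150 = $75. Owner pays $75; OOP now $1,897.50. Insurer: $150 − $75 = $75.
#4 ($1,632): 50% coinsurance on $1,632 = $816. Owner pays $816; OOP now $2,713.50. Insurer: $1,632 − $816 = $816.
#5 ($6,855): 50% coinsurance on $6,855 = $3,427.50. That would push OOP to $6,141, over the $4,100 cap, so owner pays $4,100 − $2,713.50 = $1,386.50. Insurer: $6,855 − $1,386.50 = $5,468.50.
Insurer total = bills − owner's total = $10,594 − $4,100 = $6,494.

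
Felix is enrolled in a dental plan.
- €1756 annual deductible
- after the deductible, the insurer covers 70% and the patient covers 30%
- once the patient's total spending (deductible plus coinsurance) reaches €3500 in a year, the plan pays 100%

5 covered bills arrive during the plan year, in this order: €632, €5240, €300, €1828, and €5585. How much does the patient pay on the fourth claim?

€419.20

Claim 1 (€632): all of it applies to the deductible. Patient pays €632; OOP now €632.
Claim 2 (€5240): €1124 to deductible, leaving €4116; 30% of €4116 = €1234.80. Patient pays €2358.80; OOP now €2990.80.
Claim 3 (€300): deductible met; 30% of €300 = €90. Cost to patient: €90. OOP to date €3080.80.
Claim 4 (€1828): 30% coinsurance on €1828 = €548.40. That would push OOP to €3629.20, over the €3500 cap, so patient pays €3500 − €3080.80 = €419.20.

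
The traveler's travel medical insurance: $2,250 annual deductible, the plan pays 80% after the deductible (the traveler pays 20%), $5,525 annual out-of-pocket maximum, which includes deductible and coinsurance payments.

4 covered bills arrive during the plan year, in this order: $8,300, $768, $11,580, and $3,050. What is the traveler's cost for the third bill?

Claim 1 ($8,300): deductible takes $2,250, $6,050 remains; coinsurance $6,050 × 20% = $1,210. Traveler pays $3,460; OOP now $3,460.
Claim 2 ($768): deductible already satisfied, so traveler's share is 20% × $768 = $153.60. Traveler owes $153.60 (running OOP $3,613.60).
Claim 3 ($11,580): deductible already satisfied, so traveler's share is 20% × $11,580 = $2,316. Adding that to $3,613.60 gives $5,929.60, past the $5,525 cap; traveler pays only $5,525 − $3,613.60 = $1,911.40.

$1,911.40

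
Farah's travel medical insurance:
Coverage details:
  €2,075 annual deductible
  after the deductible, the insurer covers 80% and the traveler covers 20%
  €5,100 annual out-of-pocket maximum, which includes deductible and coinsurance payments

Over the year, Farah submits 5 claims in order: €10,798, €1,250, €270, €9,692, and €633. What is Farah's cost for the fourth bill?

€976.40

Bill 1, €10,798: deductible takes €2,075, €8,723 remains; coinsurance €8,723 × 20% = €1,744.60. Traveler pays €3,819.60; OOP now €3,819.60.
Bill 2, €1,250: deductible met; 20% of €1,250 = €250. Cost to traveler: €250. OOP to date €4,069.60.
Bill 3, €270: deductible met; 20% of €270 = €54. Traveler owes €54 (running OOP €4,123.60).
Bill 4, €9,692: 20% coinsurance on €9,692 = €1,938.40. OOP would hit €6,062 > €5,100, so the cap limits the traveler to €5,100 − €4,123.60 = €976.40.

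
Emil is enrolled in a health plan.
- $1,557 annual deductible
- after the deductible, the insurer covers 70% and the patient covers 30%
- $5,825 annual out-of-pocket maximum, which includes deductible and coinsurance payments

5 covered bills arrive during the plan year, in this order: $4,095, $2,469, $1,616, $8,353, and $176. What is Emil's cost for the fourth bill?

Claim 1 ($4,095): deductible takes $1,557, $2,538 remains; 30% of $2,538 = $761.40. Patient pays $2,318.40; OOP now $2,318.40.
Claim 2 ($2,469): deductible met; 30% of $2,469 = $740.70. Patient pays $740.70; OOP now $3,059.10.
Claim 3 ($1,616): deductible already satisfied, so patient's share is 30% × $1,616 = $484.80. Patient owes $484.80 (running OOP $3,543.90).
Claim 4 ($8,353): deductible already satisfied, so patient's share is 30% × $8,353 = $2,505.90. That would push OOP to $6,049.80, over the $5,825 cap, so patient pays $5,825 − $3,543.90 = $2,281.10.

$2,281.10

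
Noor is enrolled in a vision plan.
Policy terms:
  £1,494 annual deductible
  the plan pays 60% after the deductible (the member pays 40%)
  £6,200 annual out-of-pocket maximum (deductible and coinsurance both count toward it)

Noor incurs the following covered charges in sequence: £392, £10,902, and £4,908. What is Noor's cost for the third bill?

£786

Bill 1, £392: all of it applies to the deductible. Member pays £392; OOP now £392.
Bill 2, £10,902: deductible takes £1,102, £9,800 remains; coinsurance £9,800 × 40% = £3,920. Cost to member: £5,022. OOP to date £5,414.
Bill 3, £4,908: 40% coinsurance on £4,908 = £1,963.20. OOP would hit £7,377.20 > £6,200, so the cap limits the member to £6,200 − £5,414 = £786.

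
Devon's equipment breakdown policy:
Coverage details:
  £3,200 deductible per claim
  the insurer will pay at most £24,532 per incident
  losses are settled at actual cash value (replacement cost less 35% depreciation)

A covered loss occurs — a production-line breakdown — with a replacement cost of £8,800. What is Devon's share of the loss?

At 35% depreciation, ACV = £8,800 − £3,080 = £5,720.
Less the £3,200 deductible: £5,720 − £3,200 = £2,520.
£2,520 ≤ £24,532, so the limit doesn't bind; insurer pays £2,520.
Out of pocket: £8,800 − £2,520 = £6,280.

£6,280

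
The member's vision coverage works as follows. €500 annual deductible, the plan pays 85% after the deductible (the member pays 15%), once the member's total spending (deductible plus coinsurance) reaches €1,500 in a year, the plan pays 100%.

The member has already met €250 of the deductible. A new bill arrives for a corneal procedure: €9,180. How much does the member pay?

€1,250

Deductible still to meet: €500 − €250 = €250.
That leaves €9,180 − €250 = €8,930 for coinsurance.
Member's 15% share of €8,930 is €1,339.50.
Member responsibility before any cap: €250 + €1,339.50 = €1,589.50.
Year-to-date out-of-pocket would reach €250 + €1,589.50 = €1,839.50, above the €1,500 maximum, so the member pays only €1,500 − €250 = €1,250.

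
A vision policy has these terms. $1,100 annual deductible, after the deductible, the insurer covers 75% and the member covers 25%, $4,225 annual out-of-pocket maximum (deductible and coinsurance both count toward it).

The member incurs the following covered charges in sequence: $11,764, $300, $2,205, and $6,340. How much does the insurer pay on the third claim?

Claim 1 — $11,764: $1,100 finishes the deductible; $10,664 goes to coinsurance; coinsurance $10,664 × 25% = $2,666. Cost to member: $3,766. OOP to date $3,766. Insurer: $11,764 − $3,766 = $7,998.
Claim 2 — $300: 25% coinsurance on $300 = $75. Member owes $75 (running OOP $3,841). Plan pays $300 − $75 = $225.
Claim 3 — $2,205: deductible already satisfied, so member's share is 25% × $2,205 = $551.25. That would push OOP to $4,392.25, over the $4,225 cap, so member pays $4,225 − $3,841 = $384. Insurer: $2,205 − $384 = $1,821.

$1,821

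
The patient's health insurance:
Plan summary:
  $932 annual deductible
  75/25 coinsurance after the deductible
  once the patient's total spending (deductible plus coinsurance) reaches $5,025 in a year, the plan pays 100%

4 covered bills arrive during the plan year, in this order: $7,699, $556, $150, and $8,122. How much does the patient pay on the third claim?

Claim 1 — $7,699: $932 to deductible, leaving $6,767; coinsurance $6,767 × 25% = $1,691.75. Cost to patient: $2,623.75. OOP to date $2,623.75.
Claim 2 — $556: deductible met; 25% of $556 = $139. Patient owes $139 (running OOP $2,762.75).
Claim 3 — $150: 25% coinsurance on $150 = $37.50. Patient pays $37.50; OOP now $2,800.25.

$37.50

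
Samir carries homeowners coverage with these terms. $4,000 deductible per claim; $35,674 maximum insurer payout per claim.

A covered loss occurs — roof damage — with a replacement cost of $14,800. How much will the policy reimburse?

$10,800

Less the $4,000 deductible: $14,800 − $4,000 = $10,800.
$10,800 ≤ $35,674, so the limit doesn't bind; insurer pays $10,800.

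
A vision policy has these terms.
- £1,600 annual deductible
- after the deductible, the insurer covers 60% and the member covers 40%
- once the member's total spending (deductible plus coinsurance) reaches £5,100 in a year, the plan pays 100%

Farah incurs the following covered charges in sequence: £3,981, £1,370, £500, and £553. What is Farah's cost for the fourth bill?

£221.20

Bill 1, £3,981: deductible takes £1,600, £2,381 remains; 40% of £2,381 = £952.40. Member pays £2,552.40; OOP now £2,552.40.
Bill 2, £1,370: deductible met; 40% of £1,370 = £548. Member owes £548 (running OOP £3,100.40).
Bill 3, £500: deductible met; 40% of £500 = £200. Member pays £200; OOP now £3,300.40.
Bill 4, £553: deductible already satisfied, so member's share is 40% × £553 = £221.20. Member owes £221.20 (running OOP £3,521.60).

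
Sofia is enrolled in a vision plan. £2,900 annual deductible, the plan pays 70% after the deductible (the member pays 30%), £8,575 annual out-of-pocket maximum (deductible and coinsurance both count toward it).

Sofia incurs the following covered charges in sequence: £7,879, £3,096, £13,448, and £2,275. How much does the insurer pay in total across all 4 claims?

Claim 1 — £7,879: £2,900 to deductible, leaving £4,979; 30% of £4,979 = £1,493.70. Cost to member: £4,393.70. OOP to date £4,393.70. Insurer: £7,879 − £4,393.70 = £3,485.30.
Claim 2 — £3,096: 30% coinsurance on £3,096 = £928.80. Cost to member: £928.80. OOP to date £5,322.50. Plan pays £3,096 − £928.80 = £2,167.20.
Claim 3 — £13,448: deductible already satisfied, so member's share is 30% × £13,448 = £4,034.40. OOP would hit £9,356.90 > £8,575, so the cap limits the member to £8,575 − £5,322.50 = £3,252.50. Plan pays £13,448 − £3,252.50 = £10,195.50.
Claim 4 — £2,275: deductible met; 30% of £2,275 = £682.50. Adding that to £8,575 gives £9,257.50, past the £8,575 cap; member pays only £8,575 − £8,575 = £0. Plan pays £2,275 − £0 = £2,275.
Insurer total: £3,485.30 + £2,167.20 + £10,195.50 + £2,275 = £18,123.

£18,123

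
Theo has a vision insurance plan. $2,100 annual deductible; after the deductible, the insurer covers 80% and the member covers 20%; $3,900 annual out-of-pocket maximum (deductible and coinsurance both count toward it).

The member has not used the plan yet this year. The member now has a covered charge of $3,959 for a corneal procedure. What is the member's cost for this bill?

$2,471.80

Nothing has been paid toward the $2,100 deductible, so the first $2,100 of this charge is applied there.
The remaining $1,859 (= $3,959 − $2,100) moves to coinsurance.
Coinsurance: $1,859 × 20% = $371.80.
So the member owes $2,100 + $371.80 = $2,471.80 before any cap.
Cumulative spending $0 + $2,471.80 = $2,471.80 stays under the $3,900 maximum.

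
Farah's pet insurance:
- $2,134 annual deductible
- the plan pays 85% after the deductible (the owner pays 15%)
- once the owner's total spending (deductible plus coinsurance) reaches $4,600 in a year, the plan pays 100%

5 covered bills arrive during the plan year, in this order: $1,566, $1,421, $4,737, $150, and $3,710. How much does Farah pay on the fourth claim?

$22.50

#1 ($1,566): all of it applies to the deductible. Owner owes $1,566 (running OOP $1,566).
#2 ($1,421): $568 finishes the deductible; $853 goes to coinsurance; coinsurance $853 × 15% = $127.95. Cost to owner: $695.95. OOP to date $2,261.95.
#3 ($4,737): 15% coinsurance on $4,737 = $710.55. Owner owes $710.55 (running OOP $2,972.50).
#4 ($150): deductible met; 15% of $150 = $22.50. Cost to owner: $22.50. OOP to date $2,995.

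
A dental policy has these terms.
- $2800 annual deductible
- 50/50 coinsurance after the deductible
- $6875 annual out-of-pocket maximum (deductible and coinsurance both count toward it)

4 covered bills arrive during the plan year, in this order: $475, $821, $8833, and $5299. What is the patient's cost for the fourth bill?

$410.50

Claim 1 — $475: fully absorbed by the deductible. Patient owes $475 (running OOP $475).
Claim 2 — $821: entire amount goes to the deductible. Patient pays $821; OOP now $1296.
Claim 3 — $8833: $1504 to deductible, leaving $7329; 50% of $7329 = $3664.50. Patient owes $5168.50 (running OOP $6464.50).
Claim 4 — $5299: deductible already satisfied, so patient's share is 50% × $5299 = $2649.50. OOP would hit $9114 > $6875, so the cap limits the patient to $6875 − $6464.50 = $410.50.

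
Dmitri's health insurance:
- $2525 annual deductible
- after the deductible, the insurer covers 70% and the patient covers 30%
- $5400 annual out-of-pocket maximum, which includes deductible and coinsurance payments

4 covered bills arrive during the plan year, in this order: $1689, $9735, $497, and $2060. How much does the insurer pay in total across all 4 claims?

$8581

Claim 1 ($1689): all of it applies to the deductible. Patient owes $1689 (running OOP $1689). Insurer: $1689 − $1689 = $0.
Claim 2 ($9735): $836 to deductible, leaving $8899; 30% of $8899 = $2669.70. Cost to patient: $3505.70. OOP to date $5194.70. Plan pays $9735 − $3505.70 = $6229.30.
Claim 3 ($497): deductible met; 30% of $497 = $149.10. Patient owes $149.10 (running OOP $5343.80). Insurer: $497 − $149.10 = $347.90.
Claim 4 ($2060): deductible met; 30% of $2060 = $618. Adding that to $5343.80 gives $5961.80, past the $5400 cap; patient pays only $5400 − $5343.80 = $56.20. Insurer: $2060 − $56.20 = $2003.80.
Insurer total: $0 + $6229.30 + $347.90 + $2003.80 = $8581.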